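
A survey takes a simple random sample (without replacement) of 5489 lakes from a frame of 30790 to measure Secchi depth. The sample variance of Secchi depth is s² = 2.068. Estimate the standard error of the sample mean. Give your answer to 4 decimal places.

0.0176

Under SRS without replacement, Var(ȳ) = (1 − f)·s²/n with f = n/N = 5489/30790 = 0.17827217.
Var(ȳ) = (1 − 0.17827217)·2.068/5489 = 0.82172783·3.7675351 × 10^-4 = 3.0958884 × 10^-4.
SE(ȳ) = √(3.0958884 × 10^-4) = 0.0176.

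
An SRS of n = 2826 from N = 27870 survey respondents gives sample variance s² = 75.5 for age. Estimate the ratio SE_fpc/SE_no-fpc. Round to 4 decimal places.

f = n/N = 2826/27870 = 0.10139935.
SE_no-fpc = √(s²/n) = 0.16345093; SE_fpc = √((1−f)s²/n) = 0.15494257.
Ratio = √(1−f) = 0.94794549.

0.9479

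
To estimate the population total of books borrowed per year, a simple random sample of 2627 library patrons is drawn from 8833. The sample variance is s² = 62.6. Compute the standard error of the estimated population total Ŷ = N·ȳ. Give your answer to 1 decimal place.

Var(Ŷ) = N²·Var(ȳ) = N²·(1 − n/N)·s²/n.
f = 2627/8833 = 0.29740745; Var(ȳ) = 0.70259255·62.6/2627 = 0.016742403.
Var(Ŷ) = 8833² · 0.016742403 = 1.3062739 × 10^6.
SE(Ŷ) = √(1.3062739 × 10^6) = 1142.9.

1142.9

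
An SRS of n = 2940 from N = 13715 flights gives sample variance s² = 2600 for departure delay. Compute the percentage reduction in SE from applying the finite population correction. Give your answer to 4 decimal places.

11.3639

f = n/N = 2940/13715 = 0.21436384.
SE_no-fpc = √(s²/n) = 0.94040084; SE_fpc = √((1−f)s²/n) = 0.83353481.
Ratio = √(1−f) = 0.88636119. Reduction = 100·(1 − 0.88636119) = 11.3639%.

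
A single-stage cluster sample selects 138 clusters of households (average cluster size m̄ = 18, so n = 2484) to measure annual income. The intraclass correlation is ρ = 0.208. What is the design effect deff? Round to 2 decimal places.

deff = 1 + (18 − 1)·0.208 = 1 + 3.536 = 4.536.

4.54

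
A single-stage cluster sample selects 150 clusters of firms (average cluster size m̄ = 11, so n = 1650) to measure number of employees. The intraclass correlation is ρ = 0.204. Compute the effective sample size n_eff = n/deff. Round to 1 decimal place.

deff = 1 + (11 − 1)·0.204 = 1 + 2.04 = 3.04.
n_eff = 1650 / 3.04 = 542.8.

542.8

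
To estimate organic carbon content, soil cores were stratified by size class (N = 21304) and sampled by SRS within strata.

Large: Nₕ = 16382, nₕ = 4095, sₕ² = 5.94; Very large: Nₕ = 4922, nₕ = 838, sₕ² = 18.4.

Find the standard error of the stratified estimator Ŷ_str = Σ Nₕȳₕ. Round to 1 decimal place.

856.4

Var(Ŷ_str) = Σₕ Nₕ²(1 − fₕ)sₕ²/nₕ.
Large: 16382²·(1 − 4095/16382)·5.94/4095 = 291974.77.
Very large: 4922²·(1 − 838/4922)·18.4/838 = 441368.31.
Sum = 733343.08.
SE = √(733343.08) = 856.4.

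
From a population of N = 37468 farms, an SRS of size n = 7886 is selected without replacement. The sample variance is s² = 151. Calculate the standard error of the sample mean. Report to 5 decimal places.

0.12295

Under SRS without replacement, Var(ȳ) = (1 − f)·s²/n with f = n/N = 7886/37468 = 0.21047294.
Var(ȳ) = (1 − 0.21047294)·151/7886 = 0.78952706·0.019147857 = 0.015117751.
SE(ȳ) = √(0.015117751) = 0.12295.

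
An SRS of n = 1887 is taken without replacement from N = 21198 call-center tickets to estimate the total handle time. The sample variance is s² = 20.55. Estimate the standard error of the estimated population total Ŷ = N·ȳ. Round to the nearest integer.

2111

Var(Ŷ) = N²·Var(ȳ) = N²·(1 − n/N)·s²/n.
f = 1887/21198 = 0.08901783; Var(ȳ) = 0.91098217·20.55/1887 = 0.009920871.
Var(Ŷ) = 21198² · 0.009920871 = 4.457995 × 10^6.
SE(Ŷ) = √(4.457995 × 10^6) = 2111.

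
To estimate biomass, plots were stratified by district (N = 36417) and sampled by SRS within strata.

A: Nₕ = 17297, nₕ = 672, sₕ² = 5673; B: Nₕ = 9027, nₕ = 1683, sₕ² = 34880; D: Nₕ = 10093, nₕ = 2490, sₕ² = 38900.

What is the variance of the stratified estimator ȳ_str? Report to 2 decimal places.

Var(ȳ_str) = Σₕ Wₕ²(1 − fₕ)sₕ²/nₕ with Wₕ = Nₕ/N, N = 36417.
A: Wₕ = 0.47497048; term = 0.47497048²·(1 − 0.03885067)·5673/672 = 1.8304911.
B: Wₕ = 0.24787874; term = 0.24787874²·(1 − 0.18644068)·34880/1683 = 1.0360009.
D: Wₕ = 0.27715078; term = 0.27715078²·(1 − 0.24670564)·38900/2490 = 0.90395578.
Sum = 3.7704478.

3.77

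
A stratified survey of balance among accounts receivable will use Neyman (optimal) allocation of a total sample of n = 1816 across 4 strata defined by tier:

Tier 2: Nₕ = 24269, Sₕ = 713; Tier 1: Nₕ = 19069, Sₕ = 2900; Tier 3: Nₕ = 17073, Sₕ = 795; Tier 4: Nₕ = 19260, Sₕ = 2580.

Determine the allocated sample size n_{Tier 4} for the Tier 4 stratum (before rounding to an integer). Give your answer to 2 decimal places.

664.16

Neyman allocation: nₕ = n·NₕSₕ / Σⱼ NⱼSⱼ.
Σ NⱼSⱼ = 24269·713 + 19069·2900 + 17073·795 + 19260·2580 = 1.3586773 × 10^8.
n_{Tier 4} = 1816·19260·2580 / (1.3586773 × 10^8) = 664.16.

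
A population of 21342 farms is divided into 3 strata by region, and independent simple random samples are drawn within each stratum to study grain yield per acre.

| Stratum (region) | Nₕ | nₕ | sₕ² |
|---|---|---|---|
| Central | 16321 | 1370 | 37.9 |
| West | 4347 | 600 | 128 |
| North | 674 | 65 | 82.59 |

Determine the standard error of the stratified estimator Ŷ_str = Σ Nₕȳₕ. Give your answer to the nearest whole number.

Var(Ŷ_str) = Σₕ Nₕ²(1 − fₕ)sₕ²/nₕ.
Central: 16321²·(1 − 1370/16321)·37.9/1370 = 6.7504955 × 10^6.
West: 4347²·(1 − 600/4347)·128/600 = 3.4748179 × 10^6.
North: 674²·(1 − 65/674)·82.59/65 = 521544.41.
Sum = 1.0746858 × 10^7.
SE = √(1.0746858 × 10^7) = 3278.

3278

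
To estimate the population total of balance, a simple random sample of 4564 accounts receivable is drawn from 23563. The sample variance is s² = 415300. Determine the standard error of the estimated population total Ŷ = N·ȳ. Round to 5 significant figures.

Var(Ŷ) = N²·Var(ȳ) = N²·(1 − n/N)·s²/n.
f = 4564/23563 = 0.19369350; Var(ȳ) = 0.80630650·415300/4564 = 73.369651.
Var(Ŷ) = 23563² · 73.369651 = 4.0735929 × 10^10.
SE(Ŷ) = √(4.0735929 × 10^10) = 201830.

201830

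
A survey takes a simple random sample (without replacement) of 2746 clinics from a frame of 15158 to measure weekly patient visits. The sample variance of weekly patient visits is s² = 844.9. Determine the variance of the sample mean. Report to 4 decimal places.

0.2519

Under SRS without replacement, Var(ȳ) = (1 − f)·s²/n with f = n/N = 2746/15158 = 0.18115846.
Var(ȳ) = (1 − 0.18115846)·844.9/2746 = 0.81884154·0.3076839 = 0.25194436.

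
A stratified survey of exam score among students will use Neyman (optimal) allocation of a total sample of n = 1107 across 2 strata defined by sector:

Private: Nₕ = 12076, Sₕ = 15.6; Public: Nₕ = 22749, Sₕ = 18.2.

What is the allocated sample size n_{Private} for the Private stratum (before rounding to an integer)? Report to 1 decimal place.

346.2

Neyman allocation: nₕ = n·NₕSₕ / Σⱼ NⱼSⱼ.
Σ NⱼSⱼ = 12076·15.6 + 22749·18.2 = 602417.4.
n_{Private} = 1107·12076·15.6 / 602417.4 = 346.2.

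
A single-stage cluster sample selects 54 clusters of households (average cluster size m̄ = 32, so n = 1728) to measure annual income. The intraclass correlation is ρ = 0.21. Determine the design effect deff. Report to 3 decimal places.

7.510

deff = 1 + (32 − 1)·0.21 = 1 + 6.51 = 7.51.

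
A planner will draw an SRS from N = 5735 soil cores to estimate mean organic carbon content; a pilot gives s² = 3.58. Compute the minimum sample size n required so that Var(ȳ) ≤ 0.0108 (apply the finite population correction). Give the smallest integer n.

314

Without fpc, n₀ = s²/D = 3.58/0.0108 = 331.4815.
With fpc, (1 − n/N)·s²/n ≤ D requires n ≥ n₀/(1 + n₀/N) = 331.4815/(1 + 331.4815/5735) = 313.3689.
Rounding up, n = 314.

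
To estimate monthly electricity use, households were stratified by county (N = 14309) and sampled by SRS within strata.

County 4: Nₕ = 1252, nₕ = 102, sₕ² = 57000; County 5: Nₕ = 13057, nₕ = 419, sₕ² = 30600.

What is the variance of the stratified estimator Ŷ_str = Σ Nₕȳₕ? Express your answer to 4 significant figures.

Var(Ŷ_str) = Σₕ Nₕ²(1 − fₕ)sₕ²/nₕ.
County 4: 1252²·(1 − 102/1252)·57000/102 = 8.0459412 × 10^8.
County 5: 13057²·(1 − 419/13057)·30600/419 = 1.2051168 × 10^10.
Sum = 1.2855762 × 10^10.

1.286 × 10^10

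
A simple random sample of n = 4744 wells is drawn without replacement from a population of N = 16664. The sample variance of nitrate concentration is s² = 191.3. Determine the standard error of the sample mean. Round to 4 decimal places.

Under SRS without replacement, Var(ȳ) = (1 − f)·s²/n with f = n/N = 4744/16664 = 0.28468555.
Var(ȳ) = (1 − 0.28468555)·191.3/4744 = 0.71531445·0.040324621 = 0.028844784.
SE(ȳ) = √(0.028844784) = 0.1698.

0.1698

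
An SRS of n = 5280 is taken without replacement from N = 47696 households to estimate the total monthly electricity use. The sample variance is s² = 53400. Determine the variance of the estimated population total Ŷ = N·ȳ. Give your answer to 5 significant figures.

2.0461 × 10^10

Var(Ŷ) = N²·Var(ȳ) = N²·(1 − n/N)·s²/n.
f = 5280/47696 = 0.11070111; Var(ȳ) = 0.88929889·53400/5280 = 8.9940456.
Var(Ŷ) = 47696² · 8.9940456 = 2.046063 × 10^10.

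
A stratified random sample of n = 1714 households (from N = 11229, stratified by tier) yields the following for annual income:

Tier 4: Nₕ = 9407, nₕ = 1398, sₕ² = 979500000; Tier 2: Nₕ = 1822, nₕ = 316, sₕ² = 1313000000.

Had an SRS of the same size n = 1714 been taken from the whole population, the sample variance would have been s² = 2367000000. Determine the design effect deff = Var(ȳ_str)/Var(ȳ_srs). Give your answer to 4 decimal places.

0.4350

Var(ȳ_str) = Σ Wₕ²(1−fₕ)sₕ²/nₕ with Wₕ = Nₕ/11229:
  Tier 4: (9407/11229)²·(1−1398/9407)·979500000/1398 = 418643.68
  Tier 2: (1822/11229)²·(1−316/1822)·1313000000/316 = 90420.9
  → Var(ȳ_str) = 509064.58.
Var(ȳ_srs) = (1 − 1714/11229)·2367000000/1714 = 1.1701867 × 10^6.
deff = 509064.58 / (1.1701867 × 10^6) = 0.4350.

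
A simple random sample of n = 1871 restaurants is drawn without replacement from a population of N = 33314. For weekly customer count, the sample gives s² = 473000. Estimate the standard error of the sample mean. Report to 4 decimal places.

15.4469

Under SRS without replacement, Var(ȳ) = (1 − f)·s²/n with f = n/N = 1871/33314 = 0.05616257.
Var(ȳ) = (1 − 0.05616257)·473000/1871 = 0.94383743·252.80599 = 238.60775.
SE(ȳ) = √(238.60775) = 15.4469.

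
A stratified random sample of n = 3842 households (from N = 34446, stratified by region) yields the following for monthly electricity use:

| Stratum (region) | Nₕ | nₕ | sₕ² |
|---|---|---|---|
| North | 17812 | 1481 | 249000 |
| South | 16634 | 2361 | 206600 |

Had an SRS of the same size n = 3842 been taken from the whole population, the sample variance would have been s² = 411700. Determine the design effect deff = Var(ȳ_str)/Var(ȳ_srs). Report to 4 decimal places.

Var(ȳ_str) = Σ Wₕ²(1−fₕ)sₕ²/nₕ with Wₕ = Nₕ/34446:
  North: (17812/34446)²·(1−1481/17812)·249000/1481 = 41.218498
  South: (16634/34446)²·(1−2361/16634)·206600/2361 = 17.509297
  → Var(ȳ_str) = 58.727795.
Var(ȳ_srs) = (1 − 3842/34446)·411700/3842 = 95.205689.
deff = 58.727795 / 95.205689 = 0.6169.

0.6169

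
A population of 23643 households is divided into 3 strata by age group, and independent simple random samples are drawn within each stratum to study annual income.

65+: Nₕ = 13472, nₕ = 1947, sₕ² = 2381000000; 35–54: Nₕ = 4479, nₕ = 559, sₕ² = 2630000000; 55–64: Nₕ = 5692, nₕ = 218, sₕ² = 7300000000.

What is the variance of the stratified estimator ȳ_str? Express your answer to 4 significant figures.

2.354 × 10^6

Var(ȳ_str) = Σₕ Wₕ²(1 − fₕ)sₕ²/nₕ with Wₕ = Nₕ/N, N = 23643.
65+: Wₕ = 0.56980925; term = 0.56980925²·(1 − 0.14452197)·2381000000/1947 = 339673.2.
35–54: Wₕ = 0.18944296; term = 0.18944296²·(1 − 0.12480464)·2630000000/559 = 147776.68.
55–64: Wₕ = 0.24074779; term = 0.24074779²·(1 − 0.03829937)·7300000000/218 = 1.8665124 × 10^6.
Sum = 2.3539623 × 10^6.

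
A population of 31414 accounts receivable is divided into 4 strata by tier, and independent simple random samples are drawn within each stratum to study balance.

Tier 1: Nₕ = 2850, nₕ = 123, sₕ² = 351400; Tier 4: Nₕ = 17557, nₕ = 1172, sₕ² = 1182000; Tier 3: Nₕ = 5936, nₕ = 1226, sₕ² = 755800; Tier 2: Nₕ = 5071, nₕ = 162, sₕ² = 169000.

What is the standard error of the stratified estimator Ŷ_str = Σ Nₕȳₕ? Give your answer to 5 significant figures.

596270

Var(Ŷ_str) = Σₕ Nₕ²(1 − fₕ)sₕ²/nₕ.
Tier 1: 2850²·(1 − 123/2850)·351400/123 = 2.2203766 × 10^10.
Tier 4: 17557²·(1 − 1172/17557)·1182000/1172 = 2.9012598 × 10^11.
Tier 3: 5936²·(1 − 1226/5936)·755800/1226 = 1.7235791 × 10^10.
Tier 2: 5071²·(1 − 162/5071)·169000/162 = 2.5969186 × 10^10.
Sum = 3.5553472 × 10^11.
SE = √(3.5553472 × 10^11) = 596270.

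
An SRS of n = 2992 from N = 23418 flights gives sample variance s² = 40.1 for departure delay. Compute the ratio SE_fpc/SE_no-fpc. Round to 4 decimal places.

0.9339

f = n/N = 2992/23418 = 0.12776497.
SE_no-fpc = √(s²/n) = 0.11576876; SE_fpc = √((1−f)s²/n) = 0.10812053.
Ratio = √(1−f) = 0.93393524.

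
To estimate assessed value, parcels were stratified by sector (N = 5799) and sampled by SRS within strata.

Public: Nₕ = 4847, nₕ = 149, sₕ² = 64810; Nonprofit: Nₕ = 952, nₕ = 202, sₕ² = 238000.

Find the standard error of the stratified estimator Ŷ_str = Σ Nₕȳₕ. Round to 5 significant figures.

103660

Var(Ŷ_str) = Σₕ Nₕ²(1 − fₕ)sₕ²/nₕ.
Public: 4847²·(1 − 149/4847)·64810/149 = 9.9047105 × 10^9.
Nonprofit: 952²·(1 − 202/952)·238000/202 = 8.4124752 × 10^8.
Sum = 1.0745958 × 10^10.
SE = √(1.0745958 × 10^10) = 103660.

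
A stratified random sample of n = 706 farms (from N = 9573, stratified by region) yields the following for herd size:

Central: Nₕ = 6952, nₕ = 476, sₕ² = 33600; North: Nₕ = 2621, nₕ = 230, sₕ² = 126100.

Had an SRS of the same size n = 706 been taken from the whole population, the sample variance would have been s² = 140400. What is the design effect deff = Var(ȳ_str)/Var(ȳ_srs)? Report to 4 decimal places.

0.3918

Var(ȳ_str) = Σ Wₕ²(1−fₕ)sₕ²/nₕ with Wₕ = Nₕ/9573:
  Central: (6952/9573)²·(1−476/6952)·33600/476 = 34.677902
  North: (2621/9573)²·(1−230/2621)·126100/230 = 37.491924
  → Var(ȳ_str) = 72.169826.
Var(ȳ_srs) = (1 − 706/9573)·140400/706 = 184.20061.
deff = 72.169826 / 184.20061 = 0.3918.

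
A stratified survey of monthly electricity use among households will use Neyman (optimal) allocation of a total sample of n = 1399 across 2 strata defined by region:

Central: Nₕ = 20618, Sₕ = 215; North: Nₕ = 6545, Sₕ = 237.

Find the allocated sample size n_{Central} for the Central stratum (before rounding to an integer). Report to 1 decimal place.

1036.4

Neyman allocation: nₕ = n·NₕSₕ / Σⱼ NⱼSⱼ.
Σ NⱼSⱼ = 20618·215 + 6545·237 = 5.984035 × 10^6.
n_{Central} = 1399·20618·215 / (5.984035 × 10^6) = 1036.4.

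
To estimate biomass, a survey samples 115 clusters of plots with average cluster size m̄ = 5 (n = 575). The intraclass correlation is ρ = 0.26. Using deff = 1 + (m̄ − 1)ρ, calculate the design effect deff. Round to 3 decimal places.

deff = 1 + (5 − 1)·0.26 = 1 + 1.04 = 2.04.

2.040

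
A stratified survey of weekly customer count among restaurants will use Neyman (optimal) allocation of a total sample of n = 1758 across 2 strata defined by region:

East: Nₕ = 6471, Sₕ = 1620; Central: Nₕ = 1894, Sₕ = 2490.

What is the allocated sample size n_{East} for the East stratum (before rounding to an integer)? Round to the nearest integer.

1213

Neyman allocation: nₕ = n·NₕSₕ / Σⱼ NⱼSⱼ.
Σ NⱼSⱼ = 6471·1620 + 1894·2490 = 1.519908 × 10^7.
n_{East} = 1758·6471·1620 / (1.519908 × 10^7) = 1213.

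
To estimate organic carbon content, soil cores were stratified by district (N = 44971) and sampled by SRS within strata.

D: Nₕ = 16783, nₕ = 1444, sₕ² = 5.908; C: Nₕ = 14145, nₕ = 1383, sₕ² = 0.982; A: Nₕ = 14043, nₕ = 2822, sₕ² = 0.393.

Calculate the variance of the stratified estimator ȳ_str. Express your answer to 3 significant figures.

5.95 × 10^-4

Var(ȳ_str) = Σₕ Wₕ²(1 − fₕ)sₕ²/nₕ with Wₕ = Nₕ/N, N = 44971.
D: Wₕ = 0.37319606; term = 0.37319606²·(1 − 0.08603944)·5.908/1444 = 5.2080464 × 10^-4.
C: Wₕ = 0.31453603; term = 0.31453603²·(1 − 0.09777306)·0.982/1383 = 6.3379077 × 10^-5.
A: Wₕ = 0.31226791; term = 0.31226791²·(1 − 0.20095421)·0.393/2822 = 1.0850804 × 10^-5.
Sum = 5.9503452 × 10^-4.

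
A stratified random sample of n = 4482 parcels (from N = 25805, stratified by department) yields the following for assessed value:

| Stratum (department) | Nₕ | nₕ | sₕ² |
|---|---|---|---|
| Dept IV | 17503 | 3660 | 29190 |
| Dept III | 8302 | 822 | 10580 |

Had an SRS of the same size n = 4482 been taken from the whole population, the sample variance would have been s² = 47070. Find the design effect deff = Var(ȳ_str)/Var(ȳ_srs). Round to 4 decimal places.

Var(ȳ_str) = Σ Wₕ²(1−fₕ)sₕ²/nₕ with Wₕ = Nₕ/25805:
  Dept IV: (17503/25805)²·(1−3660/17503)·29190/3660 = 2.9019371
  Dept III: (8302/25805)²·(1−822/8302)·10580/822 = 1.2003018
  → Var(ȳ_str) = 4.1022389.
Var(ȳ_srs) = (1 − 4482/25805)·47070/4482 = 8.6779429.
deff = 4.1022389 / 8.6779429 = 0.4727.

0.4727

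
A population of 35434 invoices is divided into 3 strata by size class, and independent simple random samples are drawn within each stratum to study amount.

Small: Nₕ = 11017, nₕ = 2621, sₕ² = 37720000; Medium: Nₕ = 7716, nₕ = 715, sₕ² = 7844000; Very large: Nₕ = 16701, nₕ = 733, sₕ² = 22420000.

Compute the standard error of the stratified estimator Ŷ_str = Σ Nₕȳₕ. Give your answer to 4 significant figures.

Var(Ŷ_str) = Σₕ Nₕ²(1 − fₕ)sₕ²/nₕ.
Small: 11017²·(1 − 2621/11017)·37720000/2621 = 1.3311912 × 10^12.
Medium: 7716²·(1 − 715/7716)·7844000/715 = 5.9263028 × 10^11.
Very large: 16701²·(1 − 733/16701)·22420000/733 = 8.1568905 × 10^12.
Sum = 1.0080712 × 10^13.
SE = √(1.0080712 × 10^13) = 3.175 × 10^6.

3.175 × 10^6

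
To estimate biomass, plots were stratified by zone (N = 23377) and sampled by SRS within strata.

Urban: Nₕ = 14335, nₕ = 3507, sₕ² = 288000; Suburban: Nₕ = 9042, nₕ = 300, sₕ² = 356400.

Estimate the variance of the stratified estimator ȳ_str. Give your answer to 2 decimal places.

Var(ȳ_str) = Σₕ Wₕ²(1 − fₕ)sₕ²/nₕ with Wₕ = Nₕ/N, N = 23377.
Urban: Wₕ = 0.61320956; term = 0.61320956²·(1 − 0.24464597)·288000/3507 = 23.325186.
Suburban: Wₕ = 0.38679044; term = 0.38679044²·(1 − 0.03317850)·356400/300 = 171.83601.
Sum = 195.1612.

195.16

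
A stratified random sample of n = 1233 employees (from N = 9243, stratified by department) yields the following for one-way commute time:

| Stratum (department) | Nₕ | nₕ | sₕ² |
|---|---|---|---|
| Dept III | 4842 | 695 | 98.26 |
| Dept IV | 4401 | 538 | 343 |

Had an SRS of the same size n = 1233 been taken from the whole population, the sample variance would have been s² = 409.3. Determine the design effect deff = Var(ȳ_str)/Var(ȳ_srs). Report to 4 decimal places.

0.5565

Var(ȳ_str) = Σ Wₕ²(1−fₕ)sₕ²/nₕ with Wₕ = Nₕ/9243:
  Dept III: (4842/9243)²·(1−695/4842)·98.26/695 = 0.033229581
  Dept IV: (4401/9243)²·(1−538/4401)·343/538 = 0.1268709
  → Var(ȳ_str) = 0.16010048.
Var(ȳ_srs) = (1 − 1233/9243)·409.3/1233 = 0.28767242.
deff = 0.16010048 / 0.28767242 = 0.5565.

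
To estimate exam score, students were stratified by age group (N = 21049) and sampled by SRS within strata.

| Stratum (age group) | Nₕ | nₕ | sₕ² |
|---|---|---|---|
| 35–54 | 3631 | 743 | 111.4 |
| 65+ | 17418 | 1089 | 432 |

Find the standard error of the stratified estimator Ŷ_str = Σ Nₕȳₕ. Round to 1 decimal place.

10695.8

Var(Ŷ_str) = Σₕ Nₕ²(1 − fₕ)sₕ²/nₕ.
35–54: 3631²·(1 − 743/3631)·111.4/743 = 1.5722435 × 10^6.
65+: 17418²·(1 − 1089/17418)·432/1089 = 1.1282718 × 10^8.
Sum = 1.1439942 × 10^8.
SE = √(1.1439942 × 10^8) = 10695.8.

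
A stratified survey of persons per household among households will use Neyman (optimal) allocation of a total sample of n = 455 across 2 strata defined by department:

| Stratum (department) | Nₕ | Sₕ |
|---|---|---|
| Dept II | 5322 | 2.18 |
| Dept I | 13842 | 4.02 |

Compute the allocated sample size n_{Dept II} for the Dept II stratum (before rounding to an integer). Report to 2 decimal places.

Neyman allocation: nₕ = n·NₕSₕ / Σⱼ NⱼSⱼ.
Σ NⱼSⱼ = 5322·2.18 + 13842·4.02 = 67246.8.
n_{Dept II} = 455·5322·2.18 / 67246.8 = 78.50.

78.50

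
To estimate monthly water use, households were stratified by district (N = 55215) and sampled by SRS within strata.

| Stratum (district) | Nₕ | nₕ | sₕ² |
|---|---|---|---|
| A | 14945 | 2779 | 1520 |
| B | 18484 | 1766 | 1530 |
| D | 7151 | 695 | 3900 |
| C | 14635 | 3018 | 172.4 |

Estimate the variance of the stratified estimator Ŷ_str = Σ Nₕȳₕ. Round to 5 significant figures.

Var(Ŷ_str) = Σₕ Nₕ²(1 − fₕ)sₕ²/nₕ.
A: 14945²·(1 − 2779/14945)·1520/2779 = 9.9448623 × 10^7.
B: 18484²·(1 − 1766/18484)·1530/1766 = 2.6772012 × 10^8.
D: 7151²·(1 − 695/7151)·3900/695 = 2.5906581 × 10^8.
C: 14635²·(1 − 3018/14635)·172.4/3018 = 9.7119121 × 10^6.
Sum = 6.3594647 × 10^8.

6.3595 × 10^8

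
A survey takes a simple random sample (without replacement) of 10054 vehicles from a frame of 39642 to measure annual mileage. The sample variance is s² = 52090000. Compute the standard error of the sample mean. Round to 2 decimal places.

Under SRS without replacement, Var(ȳ) = (1 − f)·s²/n with f = n/N = 10054/39642 = 0.25361990.
Var(ȳ) = (1 − 0.25361990)·52090000/10054 = 0.74638010·5181.0225 = 3867.0121.
SE(ȳ) = √(3867.0121) = 62.19.

62.19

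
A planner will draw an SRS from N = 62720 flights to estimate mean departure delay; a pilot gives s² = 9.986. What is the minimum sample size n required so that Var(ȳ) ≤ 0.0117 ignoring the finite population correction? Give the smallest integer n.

Without fpc, n₀ = s²/D = 9.986/0.0117 = 853.5043.
Rounding up, n = 854.

854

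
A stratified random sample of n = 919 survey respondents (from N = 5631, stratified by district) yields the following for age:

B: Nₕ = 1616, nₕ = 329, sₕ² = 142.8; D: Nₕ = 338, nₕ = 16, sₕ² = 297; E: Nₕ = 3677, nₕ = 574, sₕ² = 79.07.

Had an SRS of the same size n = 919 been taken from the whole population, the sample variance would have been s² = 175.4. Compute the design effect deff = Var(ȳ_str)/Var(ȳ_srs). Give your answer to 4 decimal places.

0.8876

Var(ȳ_str) = Σ Wₕ²(1−fₕ)sₕ²/nₕ with Wₕ = Nₕ/5631:
  B: (1616/5631)²·(1−329/1616)·142.8/329 = 0.028469586
  D: (338/5631)²·(1−16/338)·297/16 = 0.063714457
  E: (3677/5631)²·(1−574/3677)·79.07/574 = 0.04956832
  → Var(ȳ_str) = 0.14175236.
Var(ȳ_srs) = (1 − 919/5631)·175.4/919 = 0.15971063.
deff = 0.14175236 / 0.15971063 = 0.8876.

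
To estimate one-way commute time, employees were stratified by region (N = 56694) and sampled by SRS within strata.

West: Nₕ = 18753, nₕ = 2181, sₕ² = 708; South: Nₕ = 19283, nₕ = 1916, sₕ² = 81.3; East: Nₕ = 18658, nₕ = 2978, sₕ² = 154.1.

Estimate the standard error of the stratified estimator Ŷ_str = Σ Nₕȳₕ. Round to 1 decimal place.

11412.0

Var(Ŷ_str) = Σₕ Nₕ²(1 − fₕ)sₕ²/nₕ.
West: 18753²·(1 − 2181/18753)·708/2181 = 1.0088423 × 10^8.
South: 19283²·(1 − 1916/19283)·81.3/1916 = 1.4210012 × 10^7.
East: 18658²·(1 − 2978/18658)·154.1/2978 = 1.5138718 × 10^7.
Sum = 1.3023296 × 10^8.
SE = √(1.3023296 × 10^8) = 11412.0.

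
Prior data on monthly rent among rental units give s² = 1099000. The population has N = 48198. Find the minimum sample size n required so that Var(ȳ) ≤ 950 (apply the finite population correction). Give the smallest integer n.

1130

Without fpc, n₀ = s²/D = 1099000/950 = 1156.8421.
With fpc, (1 − n/N)·s²/n ≤ D requires n ≥ n₀/(1 + n₀/N) = 1156.8421/(1 + 1156.8421/48198) = 1129.7266.
Rounding up, n = 1130.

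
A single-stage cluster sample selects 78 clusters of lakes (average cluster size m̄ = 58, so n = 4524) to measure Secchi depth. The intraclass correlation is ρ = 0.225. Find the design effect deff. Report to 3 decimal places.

deff = 1 + (58 − 1)·0.225 = 1 + 12.825 = 13.825.

13.825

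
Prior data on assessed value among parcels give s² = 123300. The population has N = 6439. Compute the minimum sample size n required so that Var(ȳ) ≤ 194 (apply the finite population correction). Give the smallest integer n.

579

Without fpc, n₀ = s²/D = 123300/194 = 635.5670.
With fpc, (1 − n/N)·s²/n ≤ D requires n ≥ n₀/(1 + n₀/N) = 635.5670/(1 + 635.5670/6439) = 578.4687.
Rounding up, n = 579.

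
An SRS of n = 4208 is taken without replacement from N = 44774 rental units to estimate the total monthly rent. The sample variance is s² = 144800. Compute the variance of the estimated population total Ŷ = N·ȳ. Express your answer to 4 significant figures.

Var(Ŷ) = N²·Var(ȳ) = N²·(1 − n/N)·s²/n.
f = 4208/44774 = 0.09398312; Var(ȳ) = 0.90601688·144800/4208 = 31.176627.
Var(Ŷ) = 44774² · 31.176627 = 6.2500129 × 10^10.

6.250 × 10^10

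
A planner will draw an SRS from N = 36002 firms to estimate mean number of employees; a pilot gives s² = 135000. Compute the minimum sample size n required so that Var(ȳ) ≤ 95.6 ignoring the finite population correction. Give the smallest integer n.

Without fpc, n₀ = s²/D = 135000/95.6 = 1412.1339.
Rounding up, n = 1413.

1413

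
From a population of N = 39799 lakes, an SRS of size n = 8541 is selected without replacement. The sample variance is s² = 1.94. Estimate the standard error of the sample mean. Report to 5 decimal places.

0.01336

Under SRS without replacement, Var(ȳ) = (1 − f)·s²/n with f = n/N = 8541/39799 = 0.21460338.
Var(ȳ) = (1 − 0.21460338)·1.94/8541 = 0.78539662·2.2713968 × 10^-4 = 1.7839474 × 10^-4.
SE(ȳ) = √(1.7839474 × 10^-4) = 0.01336.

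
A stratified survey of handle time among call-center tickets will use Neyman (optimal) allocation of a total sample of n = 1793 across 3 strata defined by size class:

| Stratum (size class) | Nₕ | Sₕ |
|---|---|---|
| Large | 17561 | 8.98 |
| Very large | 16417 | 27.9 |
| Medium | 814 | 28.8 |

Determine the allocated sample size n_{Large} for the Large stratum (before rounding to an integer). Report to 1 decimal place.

442.4

Neyman allocation: nₕ = n·NₕSₕ / Σⱼ NⱼSⱼ.
Σ NⱼSⱼ = 17561·8.98 + 16417·27.9 + 814·28.8 = 639175.28.
n_{Large} = 1793·17561·8.98 / 639175.28 = 442.4.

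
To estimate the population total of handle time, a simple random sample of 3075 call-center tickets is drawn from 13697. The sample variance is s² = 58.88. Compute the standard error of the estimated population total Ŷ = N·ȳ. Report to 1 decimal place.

Var(Ŷ) = N²·Var(ȳ) = N²·(1 − n/N)·s²/n.
f = 3075/13697 = 0.22450172; Var(ȳ) = 0.77549828·58.88/3075 = 0.014849216.
Var(Ŷ) = 13697² · 0.014849216 = 2.7858289 × 10^6.
SE(Ŷ) = √(2.7858289 × 10^6) = 1669.1.

1669.1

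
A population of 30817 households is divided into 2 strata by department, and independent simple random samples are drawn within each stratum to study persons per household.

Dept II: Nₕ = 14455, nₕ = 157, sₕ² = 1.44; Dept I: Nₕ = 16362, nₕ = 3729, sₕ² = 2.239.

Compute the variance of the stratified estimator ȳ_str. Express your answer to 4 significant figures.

Var(ȳ_str) = Σₕ Wₕ²(1 − fₕ)sₕ²/nₕ with Wₕ = Nₕ/N, N = 30817.
Dept II: Wₕ = 0.46905929; term = 0.46905929²·(1 − 0.01086129)·1.44/157 = 0.0019960688.
Dept I: Wₕ = 0.53094071; term = 0.53094071²·(1 − 0.22790612)·2.239/3729 = 1.3068444 × 10^-4.
Sum = 0.0021267532.

0.002127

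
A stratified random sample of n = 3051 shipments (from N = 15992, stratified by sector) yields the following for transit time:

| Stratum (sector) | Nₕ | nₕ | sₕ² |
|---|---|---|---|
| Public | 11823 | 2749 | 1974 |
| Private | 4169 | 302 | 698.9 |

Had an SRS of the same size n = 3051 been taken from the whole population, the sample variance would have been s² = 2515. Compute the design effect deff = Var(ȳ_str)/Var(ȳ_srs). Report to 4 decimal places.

Var(ȳ_str) = Σ Wₕ²(1−fₕ)sₕ²/nₕ with Wₕ = Nₕ/15992:
  Public: (11823/15992)²·(1−2749/11823)·1974/2749 = 0.30122659
  Private: (4169/15992)²·(1−302/4169)·698.9/302 = 0.14588432
  → Var(ȳ_str) = 0.44711091.
Var(ȳ_srs) = (1 − 3051/15992)·2515/3051 = 0.66705376.
deff = 0.44711091 / 0.66705376 = 0.6703.

0.6703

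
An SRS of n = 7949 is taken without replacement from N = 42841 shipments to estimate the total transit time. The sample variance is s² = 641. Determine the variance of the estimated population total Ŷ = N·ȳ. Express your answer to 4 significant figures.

Var(Ŷ) = N²·Var(ȳ) = N²·(1 − n/N)·s²/n.
f = 7949/42841 = 0.18554656; Var(ȳ) = 0.81445344·641/7949 = 0.065676772.
Var(Ŷ) = 42841² · 0.065676772 = 1.2053995 × 10^8.

1.205 × 10^8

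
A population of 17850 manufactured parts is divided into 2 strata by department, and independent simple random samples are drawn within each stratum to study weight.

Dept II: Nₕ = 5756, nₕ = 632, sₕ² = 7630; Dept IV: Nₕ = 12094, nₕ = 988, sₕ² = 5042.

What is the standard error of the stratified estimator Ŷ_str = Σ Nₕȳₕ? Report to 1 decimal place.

Var(Ŷ_str) = Σₕ Nₕ²(1 − fₕ)sₕ²/nₕ.
Dept II: 5756²·(1 − 632/5756)·7630/632 = 3.5607162 × 10^8.
Dept IV: 12094²·(1 − 988/12094)·5042/988 = 6.8544645 × 10^8.
Sum = 1.0415181 × 10^9.
SE = √(1.0415181 × 10^9) = 32272.6.

32272.6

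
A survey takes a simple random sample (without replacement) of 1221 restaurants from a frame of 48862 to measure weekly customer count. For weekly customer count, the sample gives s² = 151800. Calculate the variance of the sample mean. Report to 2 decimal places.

Under SRS without replacement, Var(ȳ) = (1 − f)·s²/n with f = n/N = 1221/48862 = 0.02498874.
Var(ȳ) = (1 − 0.02498874)·151800/1221 = 0.97501126·124.32432 = 121.21762.

121.22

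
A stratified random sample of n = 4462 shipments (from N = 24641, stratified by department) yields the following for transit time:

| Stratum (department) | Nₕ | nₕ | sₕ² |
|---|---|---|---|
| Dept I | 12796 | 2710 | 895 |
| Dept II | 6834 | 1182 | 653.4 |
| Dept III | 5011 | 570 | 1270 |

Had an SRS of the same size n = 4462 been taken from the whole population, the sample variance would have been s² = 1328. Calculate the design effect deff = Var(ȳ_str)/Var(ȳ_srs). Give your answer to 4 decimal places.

Var(ȳ_str) = Σ Wₕ²(1−fₕ)sₕ²/nₕ with Wₕ = Nₕ/24641:
  Dept I: (12796/24641)²·(1−2710/12796)·895/2710 = 0.070198896
  Dept II: (6834/24641)²·(1−1182/6834)·653.4/1182 = 0.035165931
  Dept III: (5011/24641)²·(1−570/5011)·1270/570 = 0.081661506
  → Var(ȳ_str) = 0.18702633.
Var(ȳ_srs) = (1 − 4462/24641)·1328/4462 = 0.24373047.
deff = 0.18702633 / 0.24373047 = 0.7673.

0.7673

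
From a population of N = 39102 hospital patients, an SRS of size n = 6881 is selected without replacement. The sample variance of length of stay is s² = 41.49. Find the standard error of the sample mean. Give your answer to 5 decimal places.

0.07049

Under SRS without replacement, Var(ȳ) = (1 − f)·s²/n with f = n/N = 6881/39102 = 0.17597565.
Var(ȳ) = (1 − 0.17597565)·41.49/6881 = 0.82402435·0.0060296469 = 0.0049685758.
SE(ȳ) = √(0.0049685758) = 0.07049.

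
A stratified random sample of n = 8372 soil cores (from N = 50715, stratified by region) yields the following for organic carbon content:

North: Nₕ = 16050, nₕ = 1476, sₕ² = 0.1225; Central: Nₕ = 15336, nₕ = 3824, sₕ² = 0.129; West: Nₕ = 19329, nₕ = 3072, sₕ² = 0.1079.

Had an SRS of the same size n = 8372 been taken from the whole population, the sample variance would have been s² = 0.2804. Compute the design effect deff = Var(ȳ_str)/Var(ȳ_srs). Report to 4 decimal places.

0.5062

Var(ȳ_str) = Σ Wₕ²(1−fₕ)sₕ²/nₕ with Wₕ = Nₕ/50715:
  North: (16050/50715)²·(1−1476/16050)·0.1225/1476 = 7.5479788 × 10^-6
  Central: (15336/50715)²·(1−3824/15336)·0.129/3824 = 2.315591 × 10^-6
  West: (19329/50715)²·(1−3072/19329)·0.1079/3072 = 4.2911843 × 10^-6
  → Var(ȳ_str) = 1.4154754 × 10^-5.
Var(ȳ_srs) = (1 − 8372/50715)·0.2804/8372 = 2.7963658 × 10^-5.
deff = (1.4154754 × 10^-5) / (2.7963658 × 10^-5) = 0.5062.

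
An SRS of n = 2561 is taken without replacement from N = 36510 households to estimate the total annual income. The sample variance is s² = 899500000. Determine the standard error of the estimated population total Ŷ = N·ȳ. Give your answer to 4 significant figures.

2.086 × 10^7

Var(Ŷ) = N²·Var(ȳ) = N²·(1 − n/N)·s²/n.
f = 2561/36510 = 0.07014517; Var(ȳ) = 0.92985483·899500000/2561 = 326592.9.
Var(Ŷ) = 36510² · 326592.9 = 4.3534184 × 10^14.
SE(Ŷ) = √(4.3534184 × 10^14) = 2.086 × 10^7.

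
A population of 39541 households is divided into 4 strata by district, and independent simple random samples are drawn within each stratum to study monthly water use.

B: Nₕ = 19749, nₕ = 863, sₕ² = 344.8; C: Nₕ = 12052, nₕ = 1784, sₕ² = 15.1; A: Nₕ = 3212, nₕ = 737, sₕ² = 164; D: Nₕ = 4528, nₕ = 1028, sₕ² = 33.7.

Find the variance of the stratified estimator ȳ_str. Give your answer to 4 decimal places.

Var(ȳ_str) = Σₕ Wₕ²(1 − fₕ)sₕ²/nₕ with Wₕ = Nₕ/N, N = 39541.
B: Wₕ = 0.49945626; term = 0.49945626²·(1 − 0.04369842)·344.8/863 = 0.09531171.
C: Wₕ = 0.30479755; term = 0.30479755²·(1 − 0.14802522)·15.1/1784 = 6.6993364 × 10^-4.
A: Wₕ = 0.08123214; term = 0.08123214²·(1 − 0.22945205)·164/737 = 0.0011314407.
D: Wₕ = 0.11451405; term = 0.11451405²·(1 − 0.22703180)·33.7/1028 = 3.3228899 × 10^-4.
Sum = 0.097445373.

0.0974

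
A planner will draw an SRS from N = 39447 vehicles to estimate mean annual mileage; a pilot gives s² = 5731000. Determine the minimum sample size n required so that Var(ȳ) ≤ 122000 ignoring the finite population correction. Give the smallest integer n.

47

Without fpc, n₀ = s²/D = 5731000/122000 = 46.9754.
Rounding up, n = 47.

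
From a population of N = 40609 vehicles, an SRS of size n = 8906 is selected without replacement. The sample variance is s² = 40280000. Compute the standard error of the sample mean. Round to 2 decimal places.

59.42

Under SRS without replacement, Var(ȳ) = (1 − f)·s²/n with f = n/N = 8906/40609 = 0.21931099.
Var(ȳ) = (1 − 0.21931099)·40280000/8906 = 0.78068901·4522.7936 = 3530.8953.
SE(ȳ) = √(3530.8953) = 59.42.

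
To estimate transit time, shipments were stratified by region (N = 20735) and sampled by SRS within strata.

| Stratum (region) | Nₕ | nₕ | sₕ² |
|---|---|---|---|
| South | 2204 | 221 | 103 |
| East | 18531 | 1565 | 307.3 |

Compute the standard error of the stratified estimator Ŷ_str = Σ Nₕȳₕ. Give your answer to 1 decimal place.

Var(Ŷ_str) = Σₕ Nₕ²(1 − fₕ)sₕ²/nₕ.
South: 2204²·(1 − 221/2204)·103/221 = 2.0369448 × 10^6.
East: 18531²·(1 − 1565/18531)·307.3/1565 = 6.1734301 × 10^7.
Sum = 6.3771246 × 10^7.
SE = √(6.3771246 × 10^7) = 7985.7.

7985.7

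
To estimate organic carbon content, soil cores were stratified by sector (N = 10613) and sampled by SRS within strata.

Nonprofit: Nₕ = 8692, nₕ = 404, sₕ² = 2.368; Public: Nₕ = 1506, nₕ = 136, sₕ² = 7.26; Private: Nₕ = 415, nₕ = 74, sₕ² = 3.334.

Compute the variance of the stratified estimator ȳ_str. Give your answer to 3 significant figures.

Var(ȳ_str) = Σₕ Wₕ²(1 − fₕ)sₕ²/nₕ with Wₕ = Nₕ/N, N = 10613.
Nonprofit: Wₕ = 0.81899557; term = 0.81899557²·(1 − 0.04647952)·2.368/404 = 0.0037488103.
Public: Wₕ = 0.14190144; term = 0.14190144²·(1 − 0.09030544)·7.26/136 = 9.7783803 × 10^-4.
Private: Wₕ = 0.03910299; term = 0.03910299²·(1 − 0.17831325)·3.334/74 = 5.6605681 × 10^-5.
Sum = 0.004783254.

0.00478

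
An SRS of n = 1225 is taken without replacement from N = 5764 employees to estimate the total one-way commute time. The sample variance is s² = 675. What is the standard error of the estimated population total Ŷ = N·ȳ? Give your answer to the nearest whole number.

Var(Ŷ) = N²·Var(ȳ) = N²·(1 − n/N)·s²/n.
f = 1225/5764 = 0.21252602; Var(ȳ) = 0.78747398·675/1225 = 0.43391423.
Var(Ŷ) = 5764² · 0.43391423 = 1.4416234 × 10^7.
SE(Ŷ) = √(1.4416234 × 10^7) = 3797.

3797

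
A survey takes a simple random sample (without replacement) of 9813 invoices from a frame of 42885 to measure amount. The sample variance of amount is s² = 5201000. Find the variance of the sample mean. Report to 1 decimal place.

408.7

Under SRS without replacement, Var(ȳ) = (1 − f)·s²/n with f = n/N = 9813/42885 = 0.22882127.
Var(ȳ) = (1 − 0.22882127)·5201000/9813 = 0.77117873·530.01121 = 408.73337.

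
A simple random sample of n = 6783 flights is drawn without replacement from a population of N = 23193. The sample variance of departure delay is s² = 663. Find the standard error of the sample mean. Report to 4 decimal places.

0.2630

Under SRS without replacement, Var(ȳ) = (1 − f)·s²/n with f = n/N = 6783/23193 = 0.29245893.
Var(ȳ) = (1 − 0.29245893)·663/6783 = 0.70754107·0.097744361 = 0.06915815.
SE(ȳ) = √(0.06915815) = 0.2630.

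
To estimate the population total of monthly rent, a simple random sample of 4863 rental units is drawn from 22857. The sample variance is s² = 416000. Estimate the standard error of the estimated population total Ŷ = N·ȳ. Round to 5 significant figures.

187570

Var(Ŷ) = N²·Var(ȳ) = N²·(1 − n/N)·s²/n.
f = 4863/22857 = 0.21275758; Var(ȳ) = 0.78724242·416000/4863 = 67.343789.
Var(Ŷ) = 22857² · 67.343789 = 3.5183254 × 10^10.
SE(Ŷ) = √(3.5183254 × 10^10) = 187570.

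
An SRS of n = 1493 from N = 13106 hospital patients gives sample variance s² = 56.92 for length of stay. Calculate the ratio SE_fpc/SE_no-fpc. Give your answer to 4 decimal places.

f = n/N = 1493/13106 = 0.11391729.
SE_no-fpc = √(s²/n) = 0.19525517; SE_fpc = √((1−f)s²/n) = 0.18379753.
Ratio = √(1−f) = 0.94131966.

0.9413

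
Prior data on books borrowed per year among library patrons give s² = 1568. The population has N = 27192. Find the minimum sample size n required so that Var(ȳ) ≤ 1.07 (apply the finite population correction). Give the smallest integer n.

1391

Without fpc, n₀ = s²/D = 1568/1.07 = 1465.4206.
With fpc, (1 − n/N)·s²/n ≤ D requires n ≥ n₀/(1 + n₀/N) = 1465.4206/(1 + 1465.4206/27192) = 1390.4851.
Rounding up, n = 1391.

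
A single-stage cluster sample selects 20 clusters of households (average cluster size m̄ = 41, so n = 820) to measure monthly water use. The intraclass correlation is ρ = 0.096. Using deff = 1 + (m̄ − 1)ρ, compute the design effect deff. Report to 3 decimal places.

deff = 1 + (41 − 1)·0.096 = 1 + 3.84 = 4.84.

4.840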